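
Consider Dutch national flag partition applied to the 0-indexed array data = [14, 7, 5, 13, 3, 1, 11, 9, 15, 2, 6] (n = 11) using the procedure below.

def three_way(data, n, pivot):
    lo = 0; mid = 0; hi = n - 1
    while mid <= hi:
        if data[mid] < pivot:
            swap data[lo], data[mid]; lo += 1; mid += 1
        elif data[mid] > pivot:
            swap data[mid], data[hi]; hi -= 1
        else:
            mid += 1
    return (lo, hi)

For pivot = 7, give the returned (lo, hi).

pivot = 7; lo=0, mid=0, hi=10
data[mid]=14>7: swap data[0],data[10]; hi=9 → [6, 7, 5, 13, 3, 1, 11, 9, 15, 2, 14]
data[mid]=6<7: swap data[0],data[0]; lo=1,mid=1 → [6, 7, 5, 13, 3, 1, 11, 9, 15, 2, 14]
data[mid]=7=7: mid=2
data[mid]=5<7: swap data[1],data[2]; lo=2,mid=3 → [6, 5, 7, 13, 3, 1, 11, 9, 15, 2, 14]
data[mid]=13>7: swap data[3],data[9]; hi=8 → [6, 5, 7, 2, 3, 1, 11, 9, 15, 13, 14]
data[mid]=2<7: swap data[2],data[3]; lo=3,mid=4 → [6, 5, 2, 7, 3, 1, 11, 9, 15, 13, 14]
data[mid]=3<7: swap data[3],data[4]; lo=4,mid=5 → [6, 5, 2, 3, 7, 1, 11, 9, 15, 13, 14]
data[mid]=1<7: swap data[4],data[5]; lo=5,mid=6 → [6, 5, 2, 3, 1, 7, 11, 9, 15, 13, 14]
data[mid]=11>7: swap data[6],data[8]; hi=7 → [6, 5, 2, 3, 1, 7, 15, 9, 11, 13, 14]
data[mid]=15>7: swap data[6],data[7]; hi=6 → [6, 5, 2, 3, 1, 7, 9, 15, 11, 13, 14]
data[mid]=9>7: swap data[6],data[6]; hi=5 → [6, 5, 2, 3, 1, 7, 9, 15, 11, 13, 14]
end: lo=5, hi=5; data = [6, 5, 2, 3, 1, 7, 9, 15, 11, 13, 14]

(5, 5)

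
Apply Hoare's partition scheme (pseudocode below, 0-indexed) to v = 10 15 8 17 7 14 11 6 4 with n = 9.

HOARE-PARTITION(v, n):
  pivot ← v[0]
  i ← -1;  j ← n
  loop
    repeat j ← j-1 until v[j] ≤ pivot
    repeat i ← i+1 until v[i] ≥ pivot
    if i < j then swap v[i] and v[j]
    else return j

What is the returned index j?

pivot=10
j stops at 8 (4), i stops at 0 (10); swap ⇒ 4 15 8 17 7 14 11 6 10
j stops at 7 (6), i stops at 1 (15); swap ⇒ 4 6 8 17 7 14 11 15 10
j stops at 4 (7), i stops at 3 (17); swap ⇒ 4 6 8 7 17 14 11 15 10
j stops at 3, i stops at 4; i≥j ⇒ return 3. v=4 6 8 7 17 14 11 15 10

3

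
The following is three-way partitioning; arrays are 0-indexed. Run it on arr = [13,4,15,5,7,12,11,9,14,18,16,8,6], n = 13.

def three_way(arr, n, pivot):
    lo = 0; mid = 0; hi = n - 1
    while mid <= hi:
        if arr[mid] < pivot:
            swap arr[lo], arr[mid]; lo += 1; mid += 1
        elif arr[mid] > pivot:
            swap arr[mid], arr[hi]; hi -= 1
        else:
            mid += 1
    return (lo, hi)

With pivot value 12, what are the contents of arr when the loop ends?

lo=0 mid=0 hi=12
13>12: swap(0,12), hi=11 ⇒ [6,4,15,5,7,12,11,9,14,18,16,8,13]
6<12: swap(0,0), lo=1 mid=1 ⇒ [6,4,15,5,7,12,11,9,14,18,16,8,13]
4<12: swap(1,1), lo=2 mid=2 ⇒ [6,4,15,5,7,12,11,9,14,18,16,8,13]
15>12: swap(2,11), hi=10 ⇒ [6,4,8,5,7,12,11,9,14,18,16,15,13]
8<12: swap(2,2), lo=3 mid=3 ⇒ [6,4,8,5,7,12,11,9,14,18,16,15,13]
5<12: swap(3,3), lo=4 mid=4 ⇒ [6,4,8,5,7,12,11,9,14,18,16,15,13]
7<12: swap(4,4), lo=5 mid=5 ⇒ [6,4,8,5,7,12,11,9,14,18,16,15,13]
12=12: mid=6
11<12: swap(5,6), lo=6 mid=7 ⇒ [6,4,8,5,7,11,12,9,14,18,16,15,13]
9<12: swap(6,7), lo=7 mid=8 ⇒ [6,4,8,5,7,11,9,12,14,18,16,15,13]
14>12: swap(8,10), hi=9 ⇒ [6,4,8,5,7,11,9,12,16,18,14,15,13]
16>12: swap(8,9), hi=8 ⇒ [6,4,8,5,7,11,9,12,18,16,14,15,13]
18>12: swap(8,8), hi=7 ⇒ [6,4,8,5,7,11,9,12,18,16,14,15,13]
done. lo=7 hi=7; arr=[6,4,8,5,7,11,9,12,18,16,14,15,13]

[6,4,8,5,7,11,9,12,18,16,14,15,13]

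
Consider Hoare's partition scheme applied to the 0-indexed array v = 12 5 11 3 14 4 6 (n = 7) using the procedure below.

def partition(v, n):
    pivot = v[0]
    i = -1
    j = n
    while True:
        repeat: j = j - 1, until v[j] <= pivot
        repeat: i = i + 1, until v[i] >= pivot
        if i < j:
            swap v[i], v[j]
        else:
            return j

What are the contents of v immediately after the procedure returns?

6 5 11 3 4 14 12

pivot = v[0] = 12; i = -1, j = 7
j→6 (v[6]=6≤12), i→0 (v[0]=12≥12); i<j, swap → 6 5 11 3 14 4 12
j→5 (v[5]=4≤12), i→4 (v[4]=14≥12); i<j, swap → 6 5 11 3 4 14 12
j→4, i→5; i≥j, return j=4. v = 6 5 11 3 4 14 12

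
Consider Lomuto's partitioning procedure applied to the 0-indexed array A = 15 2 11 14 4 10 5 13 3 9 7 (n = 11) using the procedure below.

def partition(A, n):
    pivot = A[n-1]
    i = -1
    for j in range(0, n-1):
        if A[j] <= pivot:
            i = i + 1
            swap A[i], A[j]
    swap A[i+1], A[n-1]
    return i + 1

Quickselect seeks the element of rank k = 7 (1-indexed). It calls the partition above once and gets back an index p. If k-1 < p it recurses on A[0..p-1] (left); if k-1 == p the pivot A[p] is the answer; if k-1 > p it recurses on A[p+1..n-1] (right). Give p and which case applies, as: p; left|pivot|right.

4; right

pivot=7, i=-1
j=0: 15>7, skip
j=1: 2≤7, i=0, swap(0,1) ⇒ 2 15 11 14 4 10 5 13 3 9 7
j=2: 11>7, skip
j=3: 14>7, skip
j=4: 4≤7, i=1, swap(1,4) ⇒ 2 4 11 14 15 10 5 13 3 9 7
j=5: 10>7, skip
j=6: 5≤7, i=2, swap(2,6) ⇒ 2 4 5 14 15 10 11 13 3 9 7
j=7: 13>7, skip
j=8: 3≤7, i=3, swap(3,8) ⇒ 2 4 5 3 15 10 11 13 14 9 7
j=9: 9>7, skip
swap(4,10) ⇒ 2 4 5 3 7 10 11 13 14 9 15; return 4
p = 4; k-1 = 6 > 4 ⇒ right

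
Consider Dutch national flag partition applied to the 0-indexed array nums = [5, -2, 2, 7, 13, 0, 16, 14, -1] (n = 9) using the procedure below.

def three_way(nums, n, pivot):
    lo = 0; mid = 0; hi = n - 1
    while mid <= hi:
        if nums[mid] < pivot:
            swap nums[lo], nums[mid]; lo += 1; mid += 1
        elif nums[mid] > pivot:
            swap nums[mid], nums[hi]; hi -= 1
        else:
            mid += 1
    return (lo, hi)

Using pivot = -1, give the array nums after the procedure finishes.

[-2, -1, 7, 13, 0, 16, 14, 2, 5]

lo=0 mid=0 hi=8
5>-1: swap(0,8), hi=7 ⇒ [-1, -2, 2, 7, 13, 0, 16, 14, 5]
-1=-1: mid=1
-2<-1: swap(0,1), lo=1 mid=2 ⇒ [-2, -1, 2, 7, 13, 0, 16, 14, 5]
2>-1: swap(2,7), hi=6 ⇒ [-2, -1, 14, 7, 13, 0, 16, 2, 5]
14>-1: swap(2,6), hi=5 ⇒ [-2, -1, 16, 7, 13, 0, 14, 2, 5]
16>-1: swap(2,5), hi=4 ⇒ [-2, -1, 0, 7, 13, 16, 14, 2, 5]
0>-1: swap(2,4), hi=3 ⇒ [-2, -1, 13, 7, 0, 16, 14, 2, 5]
13>-1: swap(2,3), hi=2 ⇒ [-2, -1, 7, 13, 0, 16, 14, 2, 5]
7>-1: swap(2,2), hi=1 ⇒ [-2, -1, 7, 13, 0, 16, 14, 2, 5]
done. lo=1 hi=1; nums=[-2, -1, 7, 13, 0, 16, 14, 2, 5]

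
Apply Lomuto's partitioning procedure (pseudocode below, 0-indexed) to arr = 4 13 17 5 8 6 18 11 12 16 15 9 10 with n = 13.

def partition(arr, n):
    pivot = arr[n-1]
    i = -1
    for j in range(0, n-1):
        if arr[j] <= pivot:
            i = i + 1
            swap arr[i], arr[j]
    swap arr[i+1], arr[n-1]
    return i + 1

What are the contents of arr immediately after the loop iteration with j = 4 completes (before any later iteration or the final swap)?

4 5 8 13 17 6 18 11 12 16 15 9 10

pivot=10, i=-1
j=0: 4≤10, i=0, swap(0,0) ⇒ 4 13 17 5 8 6 18 11 12 16 15 9 10
j=1: 13>10, skip
j=2: 17>10, skip
j=3: 5≤10, i=1, swap(1,3) ⇒ 4 5 17 13 8 6 18 11 12 16 15 9 10
j=4: 8≤10, i=2, swap(2,4) ⇒ 4 5 8 13 17 6 18 11 12 16 15 9 10
(after j=4) arr = 4 5 8 13 17 6 18 11 12 16 15 9 10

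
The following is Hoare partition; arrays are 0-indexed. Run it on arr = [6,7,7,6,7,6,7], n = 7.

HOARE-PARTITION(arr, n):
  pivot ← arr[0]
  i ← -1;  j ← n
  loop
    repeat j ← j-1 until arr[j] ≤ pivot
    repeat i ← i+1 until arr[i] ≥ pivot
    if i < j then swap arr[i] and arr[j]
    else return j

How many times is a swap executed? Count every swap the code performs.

2

pivot = arr[0] = 6; i = -1, j = 7
j→5 (arr[5]=6≤6), i→0 (arr[0]=6≥6); i<j, swap → [6,7,7,6,7,6,7]
j→3 (arr[3]=6≤6), i→1 (arr[1]=7≥6); i<j, swap → [6,6,7,7,7,6,7]
j→1, i→2; i≥j, return j=1. arr = [6,6,7,7,7,6,7]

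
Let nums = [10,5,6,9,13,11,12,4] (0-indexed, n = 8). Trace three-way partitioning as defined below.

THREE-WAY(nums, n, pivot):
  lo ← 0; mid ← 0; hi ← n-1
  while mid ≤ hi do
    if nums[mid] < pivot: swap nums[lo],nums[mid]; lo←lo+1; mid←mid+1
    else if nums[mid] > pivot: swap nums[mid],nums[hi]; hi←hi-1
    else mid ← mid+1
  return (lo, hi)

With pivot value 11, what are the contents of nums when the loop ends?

pivot = 11; lo=0, mid=0, hi=7
nums[mid]=10<11: swap nums[0],nums[0]; lo=1,mid=1 → [10,5,6,9,13,11,12,4]
nums[mid]=5<11: swap nums[1],nums[1]; lo=2,mid=2 → [10,5,6,9,13,11,12,4]
nums[mid]=6<11: swap nums[2],nums[2]; lo=3,mid=3 → [10,5,6,9,13,11,12,4]
nums[mid]=9<11: swap nums[3],nums[3]; lo=4,mid=4 → [10,5,6,9,13,11,12,4]
nums[mid]=13>11: swap nums[4],nums[7]; hi=6 → [10,5,6,9,4,11,12,13]
nums[mid]=4<11: swap nums[4],nums[4]; lo=5,mid=5 → [10,5,6,9,4,11,12,13]
nums[mid]=11=11: mid=6
nums[mid]=12>11: swap nums[6],nums[6]; hi=5 → [10,5,6,9,4,11,12,13]
end: lo=5, hi=5; nums = [10,5,6,9,4,11,12,13]

[10,5,6,9,4,11,12,13]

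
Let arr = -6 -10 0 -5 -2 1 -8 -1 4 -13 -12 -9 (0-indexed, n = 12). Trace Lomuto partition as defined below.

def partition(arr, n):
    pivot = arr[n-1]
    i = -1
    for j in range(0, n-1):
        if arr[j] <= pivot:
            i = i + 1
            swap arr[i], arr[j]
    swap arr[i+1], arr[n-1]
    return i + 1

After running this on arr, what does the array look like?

pivot = arr[11] = -9; i = -1
j=0: arr[0]=-6 > -9 → no swap
j=1: arr[1]=-10 ≤ -9 → i=0, swap arr[0],arr[1] → -10 -6 0 -5 -2 1 -8 -1 4 -13 -12 -9
j=2: arr[2]=0 > -9 → no swap
j=3: arr[3]=-5 > -9 → no swap
j=4: arr[4]=-2 > -9 → no swap
j=5: arr[5]=1 > -9 → no swap
j=6: arr[6]=-8 > -9 → no swap
j=7: arr[7]=-1 > -9 → no swap
j=8: arr[8]=4 > -9 → no swap
j=9: arr[9]=-13 ≤ -9 → i=1, swap arr[1],arr[9] → -10 -13 0 -5 -2 1 -8 -1 4 -6 -12 -9
j=10: arr[10]=-12 ≤ -9 → i=2, swap arr[2],arr[10] → -10 -13 -12 -5 -2 1 -8 -1 4 -6 0 -9
final swap arr[3],arr[11] → -10 -13 -12 -9 -2 1 -8 -1 4 -6 0 -5; return 3

-10 -13 -12 -9 -2 1 -8 -1 4 -6 0 -5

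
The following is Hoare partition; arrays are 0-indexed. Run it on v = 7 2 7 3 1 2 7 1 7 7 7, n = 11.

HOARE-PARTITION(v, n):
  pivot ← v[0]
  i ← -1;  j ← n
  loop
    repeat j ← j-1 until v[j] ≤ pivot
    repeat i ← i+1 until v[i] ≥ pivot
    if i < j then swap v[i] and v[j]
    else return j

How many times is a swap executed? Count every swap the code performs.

pivot = v[0] = 7; i = -1, j = 11
j→10 (v[10]=7≤7), i→0 (v[0]=7≥7); i<j, swap → 7 2 7 3 1 2 7 1 7 7 7
j→9 (v[9]=7≤7), i→2 (v[2]=7≥7); i<j, swap → 7 2 7 3 1 2 7 1 7 7 7
j→8 (v[8]=7≤7), i→6 (v[6]=7≥7); i<j, swap → 7 2 7 3 1 2 7 1 7 7 7
j→7, i→8; i≥j, return j=7. v = 7 2 7 3 1 2 7 1 7 7 7

3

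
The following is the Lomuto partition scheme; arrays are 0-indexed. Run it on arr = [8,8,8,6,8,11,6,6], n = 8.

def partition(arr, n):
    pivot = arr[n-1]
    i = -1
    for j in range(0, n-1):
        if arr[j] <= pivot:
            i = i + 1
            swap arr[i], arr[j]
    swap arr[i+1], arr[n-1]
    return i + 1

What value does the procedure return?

pivot = arr[7] = 6; i = -1
j=0: arr[0]=8 > 6 → no swap
j=1: arr[1]=8 > 6 → no swap
j=2: arr[2]=8 > 6 → no swap
j=3: arr[3]=6 ≤ 6 → i=0, swap arr[0],arr[3] → [6,8,8,8,8,11,6,6]
j=4: arr[4]=8 > 6 → no swap
j=5: arr[5]=11 > 6 → no swap
j=6: arr[6]=6 ≤ 6 → i=1, swap arr[1],arr[6] → [6,6,8,8,8,11,8,6]
final swap arr[2],arr[7] → [6,6,6,8,8,11,8,8]; return 2

2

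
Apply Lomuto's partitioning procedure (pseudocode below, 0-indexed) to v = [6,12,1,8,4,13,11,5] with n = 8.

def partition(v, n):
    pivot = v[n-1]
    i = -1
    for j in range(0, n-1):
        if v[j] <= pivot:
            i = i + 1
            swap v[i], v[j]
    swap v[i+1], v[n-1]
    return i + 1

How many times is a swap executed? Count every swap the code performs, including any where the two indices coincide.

3

pivot = v[7] = 5; i = -1
j=0: v[0]=6 > 5 → no swap
j=1: v[1]=12 > 5 → no swap
j=2: v[2]=1 ≤ 5 → i=0, swap v[0],v[2] → [1,12,6,8,4,13,11,5]
j=3: v[3]=8 > 5 → no swap
j=4: v[4]=4 ≤ 5 → i=1, swap v[1],v[4] → [1,4,6,8,12,13,11,5]
j=5: v[5]=13 > 5 → no swap
j=6: v[6]=11 > 5 → no swap
final swap v[2],v[7] → [1,4,5,8,12,13,11,6]; return 2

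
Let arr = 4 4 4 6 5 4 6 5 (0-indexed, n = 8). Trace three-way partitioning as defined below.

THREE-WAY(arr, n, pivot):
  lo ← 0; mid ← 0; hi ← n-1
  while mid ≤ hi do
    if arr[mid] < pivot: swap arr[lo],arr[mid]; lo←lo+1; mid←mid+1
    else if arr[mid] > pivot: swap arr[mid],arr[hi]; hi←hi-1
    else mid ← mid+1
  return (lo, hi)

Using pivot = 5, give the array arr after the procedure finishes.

4 4 4 4 5 5 6 6

lo=0 mid=0 hi=7
4<5: swap(0,0), lo=1 mid=1 ⇒ 4 4 4 6 5 4 6 5
4<5: swap(1,1), lo=2 mid=2 ⇒ 4 4 4 6 5 4 6 5
4<5: swap(2,2), lo=3 mid=3 ⇒ 4 4 4 6 5 4 6 5
6>5: swap(3,7), hi=6 ⇒ 4 4 4 5 5 4 6 6
5=5: mid=4
5=5: mid=5
4<5: swap(3,5), lo=4 mid=6 ⇒ 4 4 4 4 5 5 6 6
6>5: swap(6,6), hi=5 ⇒ 4 4 4 4 5 5 6 6
done. lo=4 hi=5; arr=4 4 4 4 5 5 6 6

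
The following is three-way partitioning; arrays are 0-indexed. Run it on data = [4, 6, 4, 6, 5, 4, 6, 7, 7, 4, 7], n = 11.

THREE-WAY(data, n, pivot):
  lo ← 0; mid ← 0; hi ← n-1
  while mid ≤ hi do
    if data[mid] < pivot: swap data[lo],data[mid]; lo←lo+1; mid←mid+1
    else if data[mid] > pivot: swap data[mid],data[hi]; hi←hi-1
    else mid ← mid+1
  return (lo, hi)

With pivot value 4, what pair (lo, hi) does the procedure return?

pivot = 4; lo=0, mid=0, hi=10
data[mid]=4=4: mid=1
data[mid]=6>4: swap data[1],data[10]; hi=9 → [4, 7, 4, 6, 5, 4, 6, 7, 7, 4, 6]
data[mid]=7>4: swap data[1],data[9]; hi=8 → [4, 4, 4, 6, 5, 4, 6, 7, 7, 7, 6]
data[mid]=4=4: mid=2
data[mid]=4=4: mid=3
data[mid]=6>4: swap data[3],data[8]; hi=7 → [4, 4, 4, 7, 5, 4, 6, 7, 6, 7, 6]
data[mid]=7>4: swap data[3],data[7]; hi=6 → [4, 4, 4, 7, 5, 4, 6, 7, 6, 7, 6]
data[mid]=7>4: swap data[3],data[6]; hi=5 → [4, 4, 4, 6, 5, 4, 7, 7, 6, 7, 6]
data[mid]=6>4: swap data[3],data[5]; hi=4 → [4, 4, 4, 4, 5, 6, 7, 7, 6, 7, 6]
data[mid]=4=4: mid=4
data[mid]=5>4: swap data[4],data[4]; hi=3 → [4, 4, 4, 4, 5, 6, 7, 7, 6, 7, 6]
end: lo=0, hi=3; data = [4, 4, 4, 4, 5, 6, 7, 7, 6, 7, 6]

(0, 3)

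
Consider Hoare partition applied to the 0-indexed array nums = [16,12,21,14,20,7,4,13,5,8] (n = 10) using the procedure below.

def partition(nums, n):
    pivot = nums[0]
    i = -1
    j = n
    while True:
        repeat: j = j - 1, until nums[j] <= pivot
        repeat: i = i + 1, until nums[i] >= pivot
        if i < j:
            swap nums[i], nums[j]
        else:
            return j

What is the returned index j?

6

pivot=16
j stops at 9 (8), i stops at 0 (16); swap ⇒ [8,12,21,14,20,7,4,13,5,16]
j stops at 8 (5), i stops at 2 (21); swap ⇒ [8,12,5,14,20,7,4,13,21,16]
j stops at 7 (13), i stops at 4 (20); swap ⇒ [8,12,5,14,13,7,4,20,21,16]
j stops at 6, i stops at 7; i≥j ⇒ return 6. nums=[8,12,5,14,13,7,4,20,21,16]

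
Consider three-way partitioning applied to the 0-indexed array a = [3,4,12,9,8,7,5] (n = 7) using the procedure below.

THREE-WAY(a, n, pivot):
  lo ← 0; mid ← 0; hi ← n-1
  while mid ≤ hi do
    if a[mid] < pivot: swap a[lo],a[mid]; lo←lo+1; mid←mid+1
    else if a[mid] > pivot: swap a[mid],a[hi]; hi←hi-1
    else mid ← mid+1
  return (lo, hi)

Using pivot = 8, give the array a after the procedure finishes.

[3,4,5,7,8,9,12]

lo=0 mid=0 hi=6
3<8: swap(0,0), lo=1 mid=1 ⇒ [3,4,12,9,8,7,5]
4<8: swap(1,1), lo=2 mid=2 ⇒ [3,4,12,9,8,7,5]
12>8: swap(2,6), hi=5 ⇒ [3,4,5,9,8,7,12]
5<8: swap(2,2), lo=3 mid=3 ⇒ [3,4,5,9,8,7,12]
9>8: swap(3,5), hi=4 ⇒ [3,4,5,7,8,9,12]
7<8: swap(3,3), lo=4 mid=4 ⇒ [3,4,5,7,8,9,12]
8=8: mid=5
done. lo=4 hi=4; a=[3,4,5,7,8,9,12]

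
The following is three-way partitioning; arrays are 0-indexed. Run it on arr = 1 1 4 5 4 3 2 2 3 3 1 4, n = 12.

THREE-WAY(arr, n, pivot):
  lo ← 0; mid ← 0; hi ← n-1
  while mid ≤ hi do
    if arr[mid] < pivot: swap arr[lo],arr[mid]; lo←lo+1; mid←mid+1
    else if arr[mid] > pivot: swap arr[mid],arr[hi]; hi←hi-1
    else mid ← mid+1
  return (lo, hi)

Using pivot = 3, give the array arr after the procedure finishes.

lo=0 mid=0 hi=11
1<3: swap(0,0), lo=1 mid=1 ⇒ 1 1 4 5 4 3 2 2 3 3 1 4
1<3: swap(1,1), lo=2 mid=2 ⇒ 1 1 4 5 4 3 2 2 3 3 1 4
4>3: swap(2,11), hi=10 ⇒ 1 1 4 5 4 3 2 2 3 3 1 4
4>3: swap(2,10), hi=9 ⇒ 1 1 1 5 4 3 2 2 3 3 4 4
1<3: swap(2,2), lo=3 mid=3 ⇒ 1 1 1 5 4 3 2 2 3 3 4 4
5>3: swap(3,9), hi=8 ⇒ 1 1 1 3 4 3 2 2 3 5 4 4
3=3: mid=4
4>3: swap(4,8), hi=7 ⇒ 1 1 1 3 3 3 2 2 4 5 4 4
3=3: mid=5
3=3: mid=6
2<3: swap(3,6), lo=4 mid=7 ⇒ 1 1 1 2 3 3 3 2 4 5 4 4
2<3: swap(4,7), lo=5 mid=8 ⇒ 1 1 1 2 2 3 3 3 4 5 4 4
done. lo=5 hi=7; arr=1 1 1 2 2 3 3 3 4 5 4 4

1 1 1 2 2 3 3 3 4 5 4 4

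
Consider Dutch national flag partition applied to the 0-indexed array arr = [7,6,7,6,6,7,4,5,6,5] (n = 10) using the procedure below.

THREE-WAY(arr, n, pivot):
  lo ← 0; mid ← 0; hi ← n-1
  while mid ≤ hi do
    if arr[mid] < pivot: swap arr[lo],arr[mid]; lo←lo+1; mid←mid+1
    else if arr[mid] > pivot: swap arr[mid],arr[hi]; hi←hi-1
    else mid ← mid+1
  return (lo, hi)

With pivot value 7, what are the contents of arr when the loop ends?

lo=0 mid=0 hi=9
7=7: mid=1
6<7: swap(0,1), lo=1 mid=2 ⇒ [6,7,7,6,6,7,4,5,6,5]
7=7: mid=3
6<7: swap(1,3), lo=2 mid=4 ⇒ [6,6,7,7,6,7,4,5,6,5]
6<7: swap(2,4), lo=3 mid=5 ⇒ [6,6,6,7,7,7,4,5,6,5]
7=7: mid=6
4<7: swap(3,6), lo=4 mid=7 ⇒ [6,6,6,4,7,7,7,5,6,5]
5<7: swap(4,7), lo=5 mid=8 ⇒ [6,6,6,4,5,7,7,7,6,5]
6<7: swap(5,8), lo=6 mid=9 ⇒ [6,6,6,4,5,6,7,7,7,5]
5<7: swap(6,9), lo=7 mid=10 ⇒ [6,6,6,4,5,6,5,7,7,7]
done. lo=7 hi=9; arr=[6,6,6,4,5,6,5,7,7,7]

[6,6,6,4,5,6,5,7,7,7]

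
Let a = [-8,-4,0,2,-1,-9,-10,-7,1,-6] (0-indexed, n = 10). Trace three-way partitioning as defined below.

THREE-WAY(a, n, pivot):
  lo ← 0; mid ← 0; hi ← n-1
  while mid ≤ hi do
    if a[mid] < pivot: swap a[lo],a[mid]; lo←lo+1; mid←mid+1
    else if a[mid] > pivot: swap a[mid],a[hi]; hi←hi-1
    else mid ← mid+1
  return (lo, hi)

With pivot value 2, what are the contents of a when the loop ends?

[-8,-4,0,-1,-9,-10,-7,1,-6,2]

pivot = 2; lo=0, mid=0, hi=9
a[mid]=-8<2: swap a[0],a[0]; lo=1,mid=1 → [-8,-4,0,2,-1,-9,-10,-7,1,-6]
a[mid]=-4<2: swap a[1],a[1]; lo=2,mid=2 → [-8,-4,0,2,-1,-9,-10,-7,1,-6]
a[mid]=0<2: swap a[2],a[2]; lo=3,mid=3 → [-8,-4,0,2,-1,-9,-10,-7,1,-6]
a[mid]=2=2: mid=4
a[mid]=-1<2: swap a[3],a[4]; lo=4,mid=5 → [-8,-4,0,-1,2,-9,-10,-7,1,-6]
a[mid]=-9<2: swap a[4],a[5]; lo=5,mid=6 → [-8,-4,0,-1,-9,2,-10,-7,1,-6]
a[mid]=-10<2: swap a[5],a[6]; lo=6,mid=7 → [-8,-4,0,-1,-9,-10,2,-7,1,-6]
a[mid]=-7<2: swap a[6],a[7]; lo=7,mid=8 → [-8,-4,0,-1,-9,-10,-7,2,1,-6]
a[mid]=1<2: swap a[7],a[8]; lo=8,mid=9 → [-8,-4,0,-1,-9,-10,-7,1,2,-6]
a[mid]=-6<2: swap a[8],a[9]; lo=9,mid=10 → [-8,-4,0,-1,-9,-10,-7,1,-6,2]
end: lo=9, hi=9; a = [-8,-4,0,-1,-9,-10,-7,1,-6,2]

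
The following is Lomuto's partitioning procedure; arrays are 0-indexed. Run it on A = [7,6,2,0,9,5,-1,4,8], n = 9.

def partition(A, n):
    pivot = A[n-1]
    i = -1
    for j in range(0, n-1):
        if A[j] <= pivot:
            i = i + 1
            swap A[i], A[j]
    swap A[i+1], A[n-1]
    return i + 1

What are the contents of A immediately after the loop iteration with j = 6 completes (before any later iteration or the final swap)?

pivot=8, i=-1
j=0: 7≤8, i=0, swap(0,0) ⇒ [7,6,2,0,9,5,-1,4,8]
j=1: 6≤8, i=1, swap(1,1) ⇒ [7,6,2,0,9,5,-1,4,8]
j=2: 2≤8, i=2, swap(2,2) ⇒ [7,6,2,0,9,5,-1,4,8]
j=3: 0≤8, i=3, swap(3,3) ⇒ [7,6,2,0,9,5,-1,4,8]
j=4: 9>8, skip
j=5: 5≤8, i=4, swap(4,5) ⇒ [7,6,2,0,5,9,-1,4,8]
j=6: -1≤8, i=5, swap(5,6) ⇒ [7,6,2,0,5,-1,9,4,8]
(after j=6) A = [7,6,2,0,5,-1,9,4,8]

[7,6,2,0,5,-1,9,4,8]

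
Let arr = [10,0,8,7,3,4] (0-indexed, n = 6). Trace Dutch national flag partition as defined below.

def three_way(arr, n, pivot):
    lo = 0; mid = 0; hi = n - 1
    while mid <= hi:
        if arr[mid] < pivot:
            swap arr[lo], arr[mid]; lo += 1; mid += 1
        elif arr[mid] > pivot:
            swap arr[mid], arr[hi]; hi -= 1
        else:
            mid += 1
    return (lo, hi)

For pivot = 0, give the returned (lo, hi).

(0, 0)

lo=0 mid=0 hi=5
10>0: swap(0,5), hi=4 ⇒ [4,0,8,7,3,10]
4>0: swap(0,4), hi=3 ⇒ [3,0,8,7,4,10]
3>0: swap(0,3), hi=2 ⇒ [7,0,8,3,4,10]
7>0: swap(0,2), hi=1 ⇒ [8,0,7,3,4,10]
8>0: swap(0,1), hi=0 ⇒ [0,8,7,3,4,10]
0=0: mid=1
done. lo=0 hi=0; arr=[0,8,7,3,4,10]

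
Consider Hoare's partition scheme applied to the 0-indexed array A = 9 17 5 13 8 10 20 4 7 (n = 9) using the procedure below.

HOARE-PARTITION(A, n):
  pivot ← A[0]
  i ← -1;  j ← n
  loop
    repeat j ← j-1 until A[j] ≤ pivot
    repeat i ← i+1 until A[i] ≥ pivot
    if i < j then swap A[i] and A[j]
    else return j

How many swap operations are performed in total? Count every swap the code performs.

pivot = A[0] = 9; i = -1, j = 9
j→8 (A[8]=7≤9), i→0 (A[0]=9≥9); i<j, swap → 7 17 5 13 8 10 20 4 9
j→7 (A[7]=4≤9), i→1 (A[1]=17≥9); i<j, swap → 7 4 5 13 8 10 20 17 9
j→4 (A[4]=8≤9), i→3 (A[3]=13≥9); i<j, swap → 7 4 5 8 13 10 20 17 9
j→3, i→4; i≥j, return j=3. A = 7 4 5 8 13 10 20 17 9

3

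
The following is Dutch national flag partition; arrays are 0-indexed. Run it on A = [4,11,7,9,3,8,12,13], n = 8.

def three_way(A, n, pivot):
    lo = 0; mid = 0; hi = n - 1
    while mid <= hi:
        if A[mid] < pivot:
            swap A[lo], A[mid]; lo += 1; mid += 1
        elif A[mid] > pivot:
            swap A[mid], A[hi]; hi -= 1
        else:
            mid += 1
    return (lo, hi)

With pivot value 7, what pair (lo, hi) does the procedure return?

pivot = 7; lo=0, mid=0, hi=7
A[mid]=4<7: swap A[0],A[0]; lo=1,mid=1 → [4,11,7,9,3,8,12,13]
A[mid]=11>7: swap A[1],A[7]; hi=6 → [4,13,7,9,3,8,12,11]
A[mid]=13>7: swap A[1],A[6]; hi=5 → [4,12,7,9,3,8,13,11]
A[mid]=12>7: swap A[1],A[5]; hi=4 → [4,8,7,9,3,12,13,11]
A[mid]=8>7: swap A[1],A[4]; hi=3 → [4,3,7,9,8,12,13,11]
A[mid]=3<7: swap A[1],A[1]; lo=2,mid=2 → [4,3,7,9,8,12,13,11]
A[mid]=7=7: mid=3
A[mid]=9>7: swap A[3],A[3]; hi=2 → [4,3,7,9,8,12,13,11]
end: lo=2, hi=2; A = [4,3,7,9,8,12,13,11]

(2, 2)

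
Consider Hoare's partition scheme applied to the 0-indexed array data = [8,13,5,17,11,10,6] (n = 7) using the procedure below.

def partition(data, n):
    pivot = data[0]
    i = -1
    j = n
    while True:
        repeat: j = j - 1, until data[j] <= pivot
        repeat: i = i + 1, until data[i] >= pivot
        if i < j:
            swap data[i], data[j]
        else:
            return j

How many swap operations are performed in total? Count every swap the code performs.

pivot=8
j stops at 6 (6), i stops at 0 (8); swap ⇒ [6,13,5,17,11,10,8]
j stops at 2 (5), i stops at 1 (13); swap ⇒ [6,5,13,17,11,10,8]
j stops at 1, i stops at 2; i≥j ⇒ return 1. data=[6,5,13,17,11,10,8]

2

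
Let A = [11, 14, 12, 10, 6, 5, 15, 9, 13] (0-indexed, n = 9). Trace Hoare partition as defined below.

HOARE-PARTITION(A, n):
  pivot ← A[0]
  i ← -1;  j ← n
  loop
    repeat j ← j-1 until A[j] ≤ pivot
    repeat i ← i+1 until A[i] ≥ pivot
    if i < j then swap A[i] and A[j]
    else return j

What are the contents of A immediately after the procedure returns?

[9, 5, 6, 10, 12, 14, 15, 11, 13]

pivot = A[0] = 11; i = -1, j = 9
j→7 (A[7]=9≤11), i→0 (A[0]=11≥11); i<j, swap → [9, 14, 12, 10, 6, 5, 15, 11, 13]
j→5 (A[5]=5≤11), i→1 (A[1]=14≥11); i<j, swap → [9, 5, 12, 10, 6, 14, 15, 11, 13]
j→4 (A[4]=6≤11), i→2 (A[2]=12≥11); i<j, swap → [9, 5, 6, 10, 12, 14, 15, 11, 13]
j→3, i→4; i≥j, return j=3. A = [9, 5, 6, 10, 12, 14, 15, 11, 13]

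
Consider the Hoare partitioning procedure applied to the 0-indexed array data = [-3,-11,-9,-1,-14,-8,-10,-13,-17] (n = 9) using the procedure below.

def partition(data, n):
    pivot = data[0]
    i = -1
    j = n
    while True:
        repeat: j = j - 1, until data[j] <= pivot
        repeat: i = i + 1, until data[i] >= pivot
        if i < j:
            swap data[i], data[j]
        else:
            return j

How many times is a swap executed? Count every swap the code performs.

2

pivot=-3
j stops at 8 (-17), i stops at 0 (-3); swap ⇒ [-17,-11,-9,-1,-14,-8,-10,-13,-3]
j stops at 7 (-13), i stops at 3 (-1); swap ⇒ [-17,-11,-9,-13,-14,-8,-10,-1,-3]
j stops at 6, i stops at 7; i≥j ⇒ return 6. data=[-17,-11,-9,-13,-14,-8,-10,-1,-3]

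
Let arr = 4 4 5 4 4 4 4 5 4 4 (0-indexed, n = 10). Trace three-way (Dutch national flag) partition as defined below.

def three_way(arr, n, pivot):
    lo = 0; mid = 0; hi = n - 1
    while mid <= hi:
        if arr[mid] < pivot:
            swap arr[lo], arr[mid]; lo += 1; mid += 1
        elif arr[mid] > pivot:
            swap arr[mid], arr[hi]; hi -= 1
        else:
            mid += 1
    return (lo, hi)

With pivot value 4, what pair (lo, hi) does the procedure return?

lo=0 mid=0 hi=9
4=4: mid=1
4=4: mid=2
5>4: swap(2,9), hi=8 ⇒ 4 4 4 4 4 4 4 5 4 5
4=4: mid=3
4=4: mid=4
4=4: mid=5
4=4: mid=6
4=4: mid=7
5>4: swap(7,8), hi=7 ⇒ 4 4 4 4 4 4 4 4 5 5
4=4: mid=8
done. lo=0 hi=7; arr=4 4 4 4 4 4 4 4 5 5

(0, 7)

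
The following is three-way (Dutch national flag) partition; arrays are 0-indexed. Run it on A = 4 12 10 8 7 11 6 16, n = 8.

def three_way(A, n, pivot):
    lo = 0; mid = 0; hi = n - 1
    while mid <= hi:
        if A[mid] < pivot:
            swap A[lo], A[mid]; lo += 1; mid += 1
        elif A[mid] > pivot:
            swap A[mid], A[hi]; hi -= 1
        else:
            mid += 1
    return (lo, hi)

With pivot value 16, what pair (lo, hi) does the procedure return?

pivot = 16; lo=0, mid=0, hi=7
A[mid]=4<16: swap A[0],A[0]; lo=1,mid=1 → 4 12 10 8 7 11 6 16
A[mid]=12<16: swap A[1],A[1]; lo=2,mid=2 → 4 12 10 8 7 11 6 16
A[mid]=10<16: swap A[2],A[2]; lo=3,mid=3 → 4 12 10 8 7 11 6 16
A[mid]=8<16: swap A[3],A[3]; lo=4,mid=4 → 4 12 10 8 7 11 6 16
A[mid]=7<16: swap A[4],A[4]; lo=5,mid=5 → 4 12 10 8 7 11 6 16
A[mid]=11<16: swap A[5],A[5]; lo=6,mid=6 → 4 12 10 8 7 11 6 16
A[mid]=6<16: swap A[6],A[6]; lo=7,mid=7 → 4 12 10 8 7 11 6 16
A[mid]=16=16: mid=8
end: lo=7, hi=7; A = 4 12 10 8 7 11 6 16

(7, 7)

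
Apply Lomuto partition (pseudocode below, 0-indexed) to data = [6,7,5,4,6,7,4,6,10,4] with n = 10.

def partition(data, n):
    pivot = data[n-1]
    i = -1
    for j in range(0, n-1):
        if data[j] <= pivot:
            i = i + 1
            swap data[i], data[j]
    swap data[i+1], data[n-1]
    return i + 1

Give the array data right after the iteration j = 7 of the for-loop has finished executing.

pivot=4, i=-1
j=0: 6>4, skip
j=1: 7>4, skip
j=2: 5>4, skip
j=3: 4≤4, i=0, swap(0,3) ⇒ [4,7,5,6,6,7,4,6,10,4]
j=4: 6>4, skip
j=5: 7>4, skip
j=6: 4≤4, i=1, swap(1,6) ⇒ [4,4,5,6,6,7,7,6,10,4]
j=7: 6>4, skip
(after j=7) data = [4,4,5,6,6,7,7,6,10,4]

[4,4,5,6,6,7,7,6,10,4]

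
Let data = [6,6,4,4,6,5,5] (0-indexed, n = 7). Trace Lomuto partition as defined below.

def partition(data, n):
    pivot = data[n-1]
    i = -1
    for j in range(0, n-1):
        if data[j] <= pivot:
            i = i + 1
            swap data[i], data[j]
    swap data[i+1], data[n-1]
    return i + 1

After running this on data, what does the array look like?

pivot = data[6] = 5; i = -1
j=0: data[0]=6 > 5 → no swap
j=1: data[1]=6 > 5 → no swap
j=2: data[2]=4 ≤ 5 → i=0, swap data[0],data[2] → [4,6,6,4,6,5,5]
j=3: data[3]=4 ≤ 5 → i=1, swap data[1],data[3] → [4,4,6,6,6,5,5]
j=4: data[4]=6 > 5 → no swap
j=5: data[5]=5 ≤ 5 → i=2, swap data[2],data[5] → [4,4,5,6,6,6,5]
final swap data[3],data[6] → [4,4,5,5,6,6,6]; return 3

[4,4,5,5,6,6,6]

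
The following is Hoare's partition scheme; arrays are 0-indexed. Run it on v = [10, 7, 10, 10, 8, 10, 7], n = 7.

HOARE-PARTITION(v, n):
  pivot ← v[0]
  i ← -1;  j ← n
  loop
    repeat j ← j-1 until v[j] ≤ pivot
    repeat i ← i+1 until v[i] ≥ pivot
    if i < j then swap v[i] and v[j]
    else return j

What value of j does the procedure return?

pivot = v[0] = 10; i = -1, j = 7
j→6 (v[6]=7≤10), i→0 (v[0]=10≥10); i<j, swap → [7, 7, 10, 10, 8, 10, 10]
j→5 (v[5]=10≤10), i→2 (v[2]=10≥10); i<j, swap → [7, 7, 10, 10, 8, 10, 10]
j→4 (v[4]=8≤10), i→3 (v[3]=10≥10); i<j, swap → [7, 7, 10, 8, 10, 10, 10]
j→3, i→4; i≥j, return j=3. v = [7, 7, 10, 8, 10, 10, 10]

3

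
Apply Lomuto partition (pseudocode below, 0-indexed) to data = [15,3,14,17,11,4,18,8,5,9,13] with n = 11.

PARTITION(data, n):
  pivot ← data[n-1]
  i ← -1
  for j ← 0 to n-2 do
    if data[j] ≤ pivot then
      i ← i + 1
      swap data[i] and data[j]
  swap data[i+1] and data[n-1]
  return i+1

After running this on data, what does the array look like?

pivot = data[10] = 13; i = -1
j=0: data[0]=15 > 13 → no swap
j=1: data[1]=3 ≤ 13 → i=0, swap data[0],data[1] → [3,15,14,17,11,4,18,8,5,9,13]
j=2: data[2]=14 > 13 → no swap
j=3: data[3]=17 > 13 → no swap
j=4: data[4]=11 ≤ 13 → i=1, swap data[1],data[4] → [3,11,14,17,15,4,18,8,5,9,13]
j=5: data[5]=4 ≤ 13 → i=2, swap data[2],data[5] → [3,11,4,17,15,14,18,8,5,9,13]
j=6: data[6]=18 > 13 → no swap
j=7: data[7]=8 ≤ 13 → i=3, swap data[3],data[7] → [3,11,4,8,15,14,18,17,5,9,13]
j=8: data[8]=5 ≤ 13 → i=4, swap data[4],data[8] → [3,11,4,8,5,14,18,17,15,9,13]
j=9: data[9]=9 ≤ 13 → i=5, swap data[5],data[9] → [3,11,4,8,5,9,18,17,15,14,13]
final swap data[6],data[10] → [3,11,4,8,5,9,13,17,15,14,18]; return 6

[3,11,4,8,5,9,13,17,15,14,18]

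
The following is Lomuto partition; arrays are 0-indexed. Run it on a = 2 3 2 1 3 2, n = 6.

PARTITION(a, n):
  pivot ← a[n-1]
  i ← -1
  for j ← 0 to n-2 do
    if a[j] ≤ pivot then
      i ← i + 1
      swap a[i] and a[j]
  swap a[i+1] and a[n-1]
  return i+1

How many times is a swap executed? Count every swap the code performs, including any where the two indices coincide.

pivot = a[5] = 2; i = -1
j=0: a[0]=2 ≤ 2 → i=0, swap a[0],a[0] (no change) → 2 3 2 1 3 2
j=1: a[1]=3 > 2 → no swap
j=2: a[2]=2 ≤ 2 → i=1, swap a[1],a[2] → 2 2 3 1 3 2
j=3: a[3]=1 ≤ 2 → i=2, swap a[2],a[3] → 2 2 1 3 3 2
j=4: a[4]=3 > 2 → no swap
final swap a[3],a[5] → 2 2 1 2 3 3; return 3

4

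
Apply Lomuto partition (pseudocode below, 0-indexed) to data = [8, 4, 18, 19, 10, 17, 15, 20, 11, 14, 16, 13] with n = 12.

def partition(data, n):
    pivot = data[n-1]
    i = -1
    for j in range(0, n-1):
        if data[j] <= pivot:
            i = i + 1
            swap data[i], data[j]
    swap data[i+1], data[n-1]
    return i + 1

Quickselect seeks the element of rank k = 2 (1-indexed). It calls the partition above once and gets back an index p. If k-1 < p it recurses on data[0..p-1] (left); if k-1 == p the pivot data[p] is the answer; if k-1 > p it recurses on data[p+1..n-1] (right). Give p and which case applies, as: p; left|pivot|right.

4; left

pivot=13, i=-1
j=0: 8≤13, i=0, swap(0,0) ⇒ [8, 4, 18, 19, 10, 17, 15, 20, 11, 14, 16, 13]
j=1: 4≤13, i=1, swap(1,1) ⇒ [8, 4, 18, 19, 10, 17, 15, 20, 11, 14, 16, 13]
j=2: 18>13, skip
j=3: 19>13, skip
j=4: 10≤13, i=2, swap(2,4) ⇒ [8, 4, 10, 19, 18, 17, 15, 20, 11, 14, 16, 13]
j=5: 17>13, skip
j=6: 15>13, skip
j=7: 20>13, skip
j=8: 11≤13, i=3, swap(3,8) ⇒ [8, 4, 10, 11, 18, 17, 15, 20, 19, 14, 16, 13]
j=9: 14>13, skip
j=10: 16>13, skip
swap(4,11) ⇒ [8, 4, 10, 11, 13, 17, 15, 20, 19, 14, 16, 18]; return 4
p = 4; k-1 = 1 < 4 ⇒ left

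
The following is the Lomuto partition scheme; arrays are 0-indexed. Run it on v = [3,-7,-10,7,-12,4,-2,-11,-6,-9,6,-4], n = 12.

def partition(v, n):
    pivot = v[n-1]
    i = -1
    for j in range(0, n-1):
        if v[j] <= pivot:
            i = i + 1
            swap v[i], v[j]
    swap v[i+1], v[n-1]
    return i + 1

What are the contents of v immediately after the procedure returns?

pivot=-4, i=-1
j=0: 3>-4, skip
j=1: -7≤-4, i=0, swap(0,1) ⇒ [-7,3,-10,7,-12,4,-2,-11,-6,-9,6,-4]
j=2: -10≤-4, i=1, swap(1,2) ⇒ [-7,-10,3,7,-12,4,-2,-11,-6,-9,6,-4]
j=3: 7>-4, skip
j=4: -12≤-4, i=2, swap(2,4) ⇒ [-7,-10,-12,7,3,4,-2,-11,-6,-9,6,-4]
j=5: 4>-4, skip
j=6: -2>-4, skip
j=7: -11≤-4, i=3, swap(3,7) ⇒ [-7,-10,-12,-11,3,4,-2,7,-6,-9,6,-4]
j=8: -6≤-4, i=4, swap(4,8) ⇒ [-7,-10,-12,-11,-6,4,-2,7,3,-9,6,-4]
j=9: -9≤-4, i=5, swap(5,9) ⇒ [-7,-10,-12,-11,-6,-9,-2,7,3,4,6,-4]
j=10: 6>-4, skip
swap(6,11) ⇒ [-7,-10,-12,-11,-6,-9,-4,7,3,4,6,-2]; return 6

[-7,-10,-12,-11,-6,-9,-4,7,3,4,6,-2]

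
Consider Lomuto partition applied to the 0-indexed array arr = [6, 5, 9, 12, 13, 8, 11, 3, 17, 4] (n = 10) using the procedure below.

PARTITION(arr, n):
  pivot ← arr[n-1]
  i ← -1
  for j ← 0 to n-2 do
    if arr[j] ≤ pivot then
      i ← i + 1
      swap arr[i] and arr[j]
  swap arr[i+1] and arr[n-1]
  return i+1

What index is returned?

1

pivot=4, i=-1
j=0: 6>4, skip
j=1: 5>4, skip
j=2: 9>4, skip
j=3: 12>4, skip
j=4: 13>4, skip
j=5: 8>4, skip
j=6: 11>4, skip
j=7: 3≤4, i=0, swap(0,7) ⇒ [3, 5, 9, 12, 13, 8, 11, 6, 17, 4]
j=8: 17>4, skip
swap(1,9) ⇒ [3, 4, 9, 12, 13, 8, 11, 6, 17, 5]; return 1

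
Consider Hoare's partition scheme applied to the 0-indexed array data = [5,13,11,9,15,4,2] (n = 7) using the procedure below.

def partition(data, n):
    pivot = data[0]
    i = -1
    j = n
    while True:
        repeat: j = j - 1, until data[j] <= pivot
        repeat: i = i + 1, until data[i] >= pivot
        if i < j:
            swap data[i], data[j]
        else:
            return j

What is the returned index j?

pivot = data[0] = 5; i = -1, j = 7
j→6 (data[6]=2≤5), i→0 (data[0]=5≥5); i<j, swap → [2,13,11,9,15,4,5]
j→5 (data[5]=4≤5), i→1 (data[1]=13≥5); i<j, swap → [2,4,11,9,15,13,5]
j→1, i→2; i≥j, return j=1. data = [2,4,11,9,15,13,5]

1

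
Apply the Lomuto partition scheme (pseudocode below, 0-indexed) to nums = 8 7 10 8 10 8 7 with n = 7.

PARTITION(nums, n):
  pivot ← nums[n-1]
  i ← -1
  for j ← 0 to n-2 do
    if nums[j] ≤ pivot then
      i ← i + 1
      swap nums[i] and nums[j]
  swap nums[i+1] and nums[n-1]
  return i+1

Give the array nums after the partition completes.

7 7 10 8 10 8 8

pivot=7, i=-1
j=0: 8>7, skip
j=1: 7≤7, i=0, swap(0,1) ⇒ 7 8 10 8 10 8 7
j=2: 10>7, skip
j=3: 8>7, skip
j=4: 10>7, skip
j=5: 8>7, skip
swap(1,6) ⇒ 7 7 10 8 10 8 8; return 1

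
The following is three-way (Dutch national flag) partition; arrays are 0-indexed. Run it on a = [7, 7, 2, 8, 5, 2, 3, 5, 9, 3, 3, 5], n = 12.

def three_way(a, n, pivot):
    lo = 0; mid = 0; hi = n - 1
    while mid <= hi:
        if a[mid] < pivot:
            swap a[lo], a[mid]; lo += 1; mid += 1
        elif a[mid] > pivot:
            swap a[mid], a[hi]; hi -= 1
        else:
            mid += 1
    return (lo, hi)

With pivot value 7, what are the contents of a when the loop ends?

[2, 5, 5, 2, 3, 5, 3, 3, 7, 7, 9, 8]

pivot = 7; lo=0, mid=0, hi=11
a[mid]=7=7: mid=1
a[mid]=7=7: mid=2
a[mid]=2<7: swap a[0],a[2]; lo=1,mid=3 → [2, 7, 7, 8, 5, 2, 3, 5, 9, 3, 3, 5]
a[mid]=8>7: swap a[3],a[11]; hi=10 → [2, 7, 7, 5, 5, 2, 3, 5, 9, 3, 3, 8]
a[mid]=5<7: swap a[1],a[3]; lo=2,mid=4 → [2, 5, 7, 7, 5, 2, 3, 5, 9, 3, 3, 8]
a[mid]=5<7: swap a[2],a[4]; lo=3,mid=5 → [2, 5, 5, 7, 7, 2, 3, 5, 9, 3, 3, 8]
a[mid]=2<7: swap a[3],a[5]; lo=4,mid=6 → [2, 5, 5, 2, 7, 7, 3, 5, 9, 3, 3, 8]
a[mid]=3<7: swap a[4],a[6]; lo=5,mid=7 → [2, 5, 5, 2, 3, 7, 7, 5, 9, 3, 3, 8]
a[mid]=5<7: swap a[5],a[7]; lo=6,mid=8 → [2, 5, 5, 2, 3, 5, 7, 7, 9, 3, 3, 8]
a[mid]=9>7: swap a[8],a[10]; hi=9 → [2, 5, 5, 2, 3, 5, 7, 7, 3, 3, 9, 8]
a[mid]=3<7: swap a[6],a[8]; lo=7,mid=9 → [2, 5, 5, 2, 3, 5, 3, 7, 7, 3, 9, 8]
a[mid]=3<7: swap a[7],a[9]; lo=8,mid=10 → [2, 5, 5, 2, 3, 5, 3, 3, 7, 7, 9, 8]
end: lo=8, hi=9; a = [2, 5, 5, 2, 3, 5, 3, 3, 7, 7, 9, 8]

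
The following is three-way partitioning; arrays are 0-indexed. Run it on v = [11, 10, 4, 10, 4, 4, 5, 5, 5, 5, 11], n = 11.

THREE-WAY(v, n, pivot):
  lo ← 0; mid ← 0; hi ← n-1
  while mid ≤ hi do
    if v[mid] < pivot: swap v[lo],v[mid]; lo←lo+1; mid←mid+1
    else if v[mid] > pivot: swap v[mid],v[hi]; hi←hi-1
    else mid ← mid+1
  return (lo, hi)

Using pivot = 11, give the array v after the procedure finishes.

lo=0 mid=0 hi=10
11=11: mid=1
10<11: swap(0,1), lo=1 mid=2 ⇒ [10, 11, 4, 10, 4, 4, 5, 5, 5, 5, 11]
4<11: swap(1,2), lo=2 mid=3 ⇒ [10, 4, 11, 10, 4, 4, 5, 5, 5, 5, 11]
10<11: swap(2,3), lo=3 mid=4 ⇒ [10, 4, 10, 11, 4, 4, 5, 5, 5, 5, 11]
4<11: swap(3,4), lo=4 mid=5 ⇒ [10, 4, 10, 4, 11, 4, 5, 5, 5, 5, 11]
4<11: swap(4,5), lo=5 mid=6 ⇒ [10, 4, 10, 4, 4, 11, 5, 5, 5, 5, 11]
5<11: swap(5,6), lo=6 mid=7 ⇒ [10, 4, 10, 4, 4, 5, 11, 5, 5, 5, 11]
5<11: swap(6,7), lo=7 mid=8 ⇒ [10, 4, 10, 4, 4, 5, 5, 11, 5, 5, 11]
5<11: swap(7,8), lo=8 mid=9 ⇒ [10, 4, 10, 4, 4, 5, 5, 5, 11, 5, 11]
5<11: swap(8,9), lo=9 mid=10 ⇒ [10, 4, 10, 4, 4, 5, 5, 5, 5, 11, 11]
11=11: mid=11
done. lo=9 hi=10; v=[10, 4, 10, 4, 4, 5, 5, 5, 5, 11, 11]

[10, 4, 10, 4, 4, 5, 5, 5, 5, 11, 11]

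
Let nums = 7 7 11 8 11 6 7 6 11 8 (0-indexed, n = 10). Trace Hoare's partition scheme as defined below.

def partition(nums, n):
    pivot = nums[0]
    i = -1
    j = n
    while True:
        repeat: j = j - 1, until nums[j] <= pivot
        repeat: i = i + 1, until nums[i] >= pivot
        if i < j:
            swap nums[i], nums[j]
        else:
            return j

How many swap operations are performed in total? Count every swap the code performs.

pivot = nums[0] = 7; i = -1, j = 10
j→7 (nums[7]=6≤7), i→0 (nums[0]=7≥7); i<j, swap → 6 7 11 8 11 6 7 7 11 8
j→6 (nums[6]=7≤7), i→1 (nums[1]=7≥7); i<j, swap → 6 7 11 8 11 6 7 7 11 8
j→5 (nums[5]=6≤7), i→2 (nums[2]=11≥7); i<j, swap → 6 7 6 8 11 11 7 7 11 8
j→2, i→3; i≥j, return j=2. nums = 6 7 6 8 11 11 7 7 11 8

3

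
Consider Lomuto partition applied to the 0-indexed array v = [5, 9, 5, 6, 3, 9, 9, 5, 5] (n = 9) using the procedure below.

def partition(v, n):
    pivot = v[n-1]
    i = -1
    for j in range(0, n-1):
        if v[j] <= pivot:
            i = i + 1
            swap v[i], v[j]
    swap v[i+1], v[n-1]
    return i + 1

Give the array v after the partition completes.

[5, 5, 3, 5, 5, 9, 9, 6, 9]

pivot = v[8] = 5; i = -1
j=0: v[0]=5 ≤ 5 → i=0, swap v[0],v[0] (no change) → [5, 9, 5, 6, 3, 9, 9, 5, 5]
j=1: v[1]=9 > 5 → no swap
j=2: v[2]=5 ≤ 5 → i=1, swap v[1],v[2] → [5, 5, 9, 6, 3, 9, 9, 5, 5]
j=3: v[3]=6 > 5 → no swap
j=4: v[4]=3 ≤ 5 → i=2, swap v[2],v[4] → [5, 5, 3, 6, 9, 9, 9, 5, 5]
j=5: v[5]=9 > 5 → no swap
j=6: v[6]=9 > 5 → no swap
j=7: v[7]=5 ≤ 5 → i=3, swap v[3],v[7] → [5, 5, 3, 5, 9, 9, 9, 6, 5]
final swap v[4],v[8] → [5, 5, 3, 5, 5, 9, 9, 6, 9]; return 4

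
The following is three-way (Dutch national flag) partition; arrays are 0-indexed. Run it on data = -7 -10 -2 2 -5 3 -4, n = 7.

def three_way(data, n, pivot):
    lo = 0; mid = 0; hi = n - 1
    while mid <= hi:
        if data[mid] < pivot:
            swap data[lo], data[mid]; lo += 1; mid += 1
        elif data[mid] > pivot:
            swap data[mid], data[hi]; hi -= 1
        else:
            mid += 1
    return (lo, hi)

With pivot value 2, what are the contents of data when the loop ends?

pivot = 2; lo=0, mid=0, hi=6
data[mid]=-7<2: swap data[0],data[0]; lo=1,mid=1 → -7 -10 -2 2 -5 3 -4
data[mid]=-10<2: swap data[1],data[1]; lo=2,mid=2 → -7 -10 -2 2 -5 3 -4
data[mid]=-2<2: swap data[2],data[2]; lo=3,mid=3 → -7 -10 -2 2 -5 3 -4
data[mid]=2=2: mid=4
data[mid]=-5<2: swap data[3],data[4]; lo=4,mid=5 → -7 -10 -2 -5 2 3 -4
data[mid]=3>2: swap data[5],data[6]; hi=5 → -7 -10 -2 -5 2 -4 3
data[mid]=-4<2: swap data[4],data[5]; lo=5,mid=6 → -7 -10 -2 -5 -4 2 3
end: lo=5, hi=5; data = -7 -10 -2 -5 -4 2 3

-7 -10 -2 -5 -4 2 3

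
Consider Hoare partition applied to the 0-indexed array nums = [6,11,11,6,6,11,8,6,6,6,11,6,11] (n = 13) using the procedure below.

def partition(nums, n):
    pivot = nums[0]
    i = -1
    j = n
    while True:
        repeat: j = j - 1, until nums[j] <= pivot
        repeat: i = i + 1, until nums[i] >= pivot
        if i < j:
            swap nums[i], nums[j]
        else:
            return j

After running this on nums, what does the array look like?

[6,6,6,6,6,11,8,6,11,11,11,6,11]

pivot=6
j stops at 11 (6), i stops at 0 (6); swap ⇒ [6,11,11,6,6,11,8,6,6,6,11,6,11]
j stops at 9 (6), i stops at 1 (11); swap ⇒ [6,6,11,6,6,11,8,6,6,11,11,6,11]
j stops at 8 (6), i stops at 2 (11); swap ⇒ [6,6,6,6,6,11,8,6,11,11,11,6,11]
j stops at 7 (6), i stops at 3 (6); swap ⇒ [6,6,6,6,6,11,8,6,11,11,11,6,11]
j stops at 4, i stops at 4; i≥j ⇒ return 4. nums=[6,6,6,6,6,11,8,6,11,11,11,6,11]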